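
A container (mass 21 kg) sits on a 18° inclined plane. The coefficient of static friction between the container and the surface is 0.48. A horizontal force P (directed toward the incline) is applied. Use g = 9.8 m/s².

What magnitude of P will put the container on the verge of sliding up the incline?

At impending motion up the slope, friction acts down-slope at its limit: f = μ_s N.
Perpendicular to the incline: N = m g cos θ + P sin θ.
Along the incline: P cos θ = m g sin θ + μ_s N = m g sin θ + μ_s (m g cos θ + P sin θ).
Solving, P (cos θ − μ_s sin θ) = m g (sin θ + μ_s cos θ), so P = 21×9.8×(sin 18° + 0.48 cos 18°)/(cos 18° − 0.48 sin 18°) = 206×0.7655/0.8027 = 196 N.

P ≈ 196 N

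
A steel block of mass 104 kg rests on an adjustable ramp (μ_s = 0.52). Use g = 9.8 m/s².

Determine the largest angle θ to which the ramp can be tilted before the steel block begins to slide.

At the slip threshold, m g sin θ = μ_s · m g cos θ, so tan θ = μ_s.
θ_max = arctan(0.52) = 27.5°.

θ_max ≈ 27.5°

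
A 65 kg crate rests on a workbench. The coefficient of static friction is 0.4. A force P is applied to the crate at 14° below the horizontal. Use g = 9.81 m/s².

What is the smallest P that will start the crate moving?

N = m g + P sin α (the push presses the crate into the workbench).
At impending slip, P cos α = μ_s N = μ_s (m g + P sin α).
Solving: P (cos α − μ_s sin α) = μ_s m g → P = 0.4×638/(cos 14° − 0.4 sin 14°) = 255/0.8735 = 292 N.

P ≈ 292 N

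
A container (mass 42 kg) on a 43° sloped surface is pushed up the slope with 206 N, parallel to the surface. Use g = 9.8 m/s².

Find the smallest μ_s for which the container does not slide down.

μ_s,min ≈ 0.248

N = m g cos θ = 301 N.
Friction must make up the shortfall along the incline: f = m g sin θ − P = 280.7 − 206 = 74.71 N.
At the threshold f = μ_s N, so μ_s,min = 74.71/301 = 0.248.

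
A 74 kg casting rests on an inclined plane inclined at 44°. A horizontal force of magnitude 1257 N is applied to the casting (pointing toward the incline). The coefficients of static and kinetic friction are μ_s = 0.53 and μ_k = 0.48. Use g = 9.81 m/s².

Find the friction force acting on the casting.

f ≈ 400 N (down the incline)

Resolve perpendicular to the incline: N = m g cos θ + P sin θ = 74×9.81×cos 44° + 1257×sin 44° = 1395 N.
Along the incline, the net driving force (taking up-slope positive) is P cos θ − m g sin θ = 904.2 − 504.3 = 399.9 N, so equilibrium requires friction f = -399.9 N (down-slope).
Maximum static friction: μ_s N = 0.53 × 1395 = 739.6 N.
|f_req| = 399.9 ≤ 739.6 N → the casting is in equilibrium; friction equals the required value.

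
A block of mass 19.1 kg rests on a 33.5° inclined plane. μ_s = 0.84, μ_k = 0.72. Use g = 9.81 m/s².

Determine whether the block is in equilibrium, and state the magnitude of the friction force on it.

N = m g cos θ = 156 N.
Down-slope weight component: m g sin θ = 103 N.
μ_s N = 131 N.
103 ≤ 131 N, so it stays put; friction = 103 N.

f ≈ 103 N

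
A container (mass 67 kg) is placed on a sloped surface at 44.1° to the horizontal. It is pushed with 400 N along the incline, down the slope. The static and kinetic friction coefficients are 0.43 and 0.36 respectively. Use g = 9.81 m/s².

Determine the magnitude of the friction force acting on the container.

The normal reaction is N = m g cos θ = 472 N.
Parallel to the incline, ΣF = 0 gives f = m g sin θ + P = 457.4 + 400 = 857.4 N (up-slope positive).
Static friction can supply at most μ_s N = 203 N.
Since |857.4| > 203 N, static friction cannot hold it; the container slides down the incline and kinetic friction applies: f = μ_k N = 0.36 × 472 = 170 N.

f ≈ 170 N (up the incline)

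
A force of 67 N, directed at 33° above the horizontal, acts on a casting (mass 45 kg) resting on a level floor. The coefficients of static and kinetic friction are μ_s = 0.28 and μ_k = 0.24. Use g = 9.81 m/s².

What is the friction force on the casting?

The vertical component of P reduces the normal force: N = m g − P sin α = 441.5 − 36.49 = 405 N.
Horizontally, friction must balance P cos α = 56.19 N.
μ_s N = 0.28 × 405 = 113.4 N.
56.19 ≤ 113.4 N → static; friction equals the required 56.2 N.

f ≈ 56.2 N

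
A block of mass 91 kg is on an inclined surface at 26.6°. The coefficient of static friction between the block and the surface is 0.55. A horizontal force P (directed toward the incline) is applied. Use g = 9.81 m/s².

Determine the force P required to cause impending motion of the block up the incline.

At impending motion up the slope, friction acts down-slope at its limit: f = μ_s N.
Perpendicular to the incline: N = m g cos θ + P sin θ.
Along the incline: P cos θ = m g sin θ + μ_s N = m g sin θ + μ_s (m g cos θ + P sin θ).
Solving, P (cos θ − μ_s sin θ) = m g (sin θ + μ_s cos θ), so P = 91×9.81×(sin 26.6° + 0.55 cos 26.6°)/(cos 26.6° − 0.55 sin 26.6°) = 893×0.9395/0.6479 = 1290 N.

P ≈ 1290 N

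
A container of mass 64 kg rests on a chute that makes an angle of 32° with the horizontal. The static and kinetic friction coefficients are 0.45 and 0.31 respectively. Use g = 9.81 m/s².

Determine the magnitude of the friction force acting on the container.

The normal reaction is N = m g cos θ = 532.4 N.
Along the slope the weight component is m g sin θ = 332.7 N; friction must supply exactly this, acting up-slope.
The static-friction ceiling is μ_s N = 0.45 × 532.4 = 239.6 N.
Since |332.7| > 239.6 N, static friction cannot hold it; the container slides down the incline and kinetic friction applies: f = μ_k N = 0.31 × 532.4 = 165 N.

f ≈ 165 N (up the incline)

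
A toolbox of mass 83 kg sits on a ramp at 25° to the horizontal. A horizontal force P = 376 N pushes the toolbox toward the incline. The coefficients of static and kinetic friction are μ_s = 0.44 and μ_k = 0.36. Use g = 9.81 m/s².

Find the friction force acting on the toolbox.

Normal direction: N = m g cos θ + P sin θ = 896.8 N.
Along the incline, the net driving force (taking up-slope positive) is P cos θ − m g sin θ = 340.8 − 344.1 = -3.337 N, so equilibrium requires friction f = 3.337 N (up-slope).
The limit of static friction is μ_s N = 394.6 N.
|f_req| = 3.337 ≤ 394.6 N → the toolbox is in equilibrium; friction equals the required value.

f ≈ 3.34 N (up the incline)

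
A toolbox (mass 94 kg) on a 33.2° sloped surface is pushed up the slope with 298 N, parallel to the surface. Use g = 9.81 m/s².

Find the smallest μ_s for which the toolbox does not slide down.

N = m g cos θ = 771.6 N.
Friction must make up the shortfall along the incline: f = m g sin θ − P = 504.9 − 298 = 206.9 N.
At the threshold f = μ_s N, so μ_s,min = 206.9/771.6 = 0.268.

μ_s,min ≈ 0.268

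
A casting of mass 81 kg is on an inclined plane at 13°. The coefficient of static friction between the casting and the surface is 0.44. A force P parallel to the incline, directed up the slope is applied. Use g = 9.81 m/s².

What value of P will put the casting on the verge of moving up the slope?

At impending motion up the slope, friction acts down-slope at its limit: f = μ_s N.
P is parallel to the surface, so N = m g cos θ = 774 N.
Along the incline: P = m g sin θ + μ_s N = 179 + 0.44×774 = 519 N.

P ≈ 519 N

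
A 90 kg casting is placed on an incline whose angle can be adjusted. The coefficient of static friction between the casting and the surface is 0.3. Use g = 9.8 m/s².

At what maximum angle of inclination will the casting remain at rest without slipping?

θ_max ≈ 16.7°

At the slip threshold, m g sin θ = μ_s · m g cos θ, so tan θ = μ_s.
θ_max = arctan(0.3) = 16.7°.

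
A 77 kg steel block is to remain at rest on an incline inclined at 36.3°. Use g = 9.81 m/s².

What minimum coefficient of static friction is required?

At the slip threshold m g sin θ = μ_s m g cos θ, so μ_s,min = tan θ.
μ_s,min = tan 36.3° = 0.735.

μ_s,min ≈ 0.735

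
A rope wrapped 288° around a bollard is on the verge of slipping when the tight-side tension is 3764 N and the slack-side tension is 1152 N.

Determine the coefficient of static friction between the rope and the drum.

μ ≈ 0.236

T₂/T₁ = e^{μβ} → μ = ln(T₂/T₁)/β.
β = 288° = 5.027 rad.
μ = ln(3764/1152)/5.027 = ln(3.267)/5.027 = 0.236.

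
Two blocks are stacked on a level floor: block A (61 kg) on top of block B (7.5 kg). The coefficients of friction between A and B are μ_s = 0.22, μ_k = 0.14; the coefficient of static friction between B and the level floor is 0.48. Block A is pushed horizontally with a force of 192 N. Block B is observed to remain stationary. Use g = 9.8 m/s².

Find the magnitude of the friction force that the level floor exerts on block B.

f ≈ 83.7 N

Normal force at the A–B interface: N₁ = m_A g = 597.8 N.
So the A–B interface can sustain at most μ_s N₁ = 131.5 N of static friction.
Since P = 192 N > 131.5 N, A slides on B; the A–B friction is kinetic: f₁ = μ_k N₁ = 0.14×597.8 = 83.7 N.
By Newton's third law B feels 83.7 N forward from A. With B stationary, the floor's static friction on B balances it: f₂ = 83.7 N (well within μ_s(m_A+m_B)g = 322.2 N).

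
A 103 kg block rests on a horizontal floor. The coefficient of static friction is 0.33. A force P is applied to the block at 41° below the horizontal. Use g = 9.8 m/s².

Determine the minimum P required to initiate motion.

N = m g + P sin α (the push presses the block into the horizontal floor).
At impending slip, P cos α = μ_s N = μ_s (m g + P sin α).
Solving: P (cos α − μ_s sin α) = μ_s m g → P = 0.33×1010/(cos 41° − 0.33 sin 41°) = 333/0.5382 = 619 N.

P ≈ 619 N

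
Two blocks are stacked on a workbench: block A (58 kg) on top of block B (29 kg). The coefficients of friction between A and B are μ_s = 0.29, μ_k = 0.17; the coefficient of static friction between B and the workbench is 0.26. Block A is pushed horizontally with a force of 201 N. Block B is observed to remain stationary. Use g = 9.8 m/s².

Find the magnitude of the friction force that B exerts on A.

f ≈ 96.6 N

The normal force B exerts on A is simply A's weight, N₁ = 568.4 N.
Maximum static friction on A from B: μ_s N₁ = 0.29×568.4 = 164.8 N.
Since P = 201 N > 164.8 N, A slides on B; the A–B friction is kinetic: f₁ = μ_k N₁ = 0.17×568.4 = 96.6 N.
B experiences an equal 96.6 N forward from A (third law). B is in equilibrium, so the floor supplies f₂ = 96.6 N of static friction (limit μ_s(m_A+m_B)g = 221.7 N, not exceeded).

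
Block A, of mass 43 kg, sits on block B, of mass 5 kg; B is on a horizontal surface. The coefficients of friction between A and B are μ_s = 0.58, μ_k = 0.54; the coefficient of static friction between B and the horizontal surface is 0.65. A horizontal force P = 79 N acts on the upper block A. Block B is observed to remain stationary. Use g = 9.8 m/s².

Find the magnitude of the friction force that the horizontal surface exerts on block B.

f ≈ 79 N

The normal force B exerts on A is simply A's weight, N₁ = 421.4 N.
Maximum static friction on A from B: μ_s N₁ = 0.58×421.4 = 244.4 N.
Since P = 79 N ≤ 244.4 N, A does not slip on B; friction on A equals P = 79 N.
B experiences an equal 79 N forward from A (third law). B is in equilibrium, so the floor supplies f₂ = 79 N of static friction (limit μ_s(m_A+m_B)g = 305.8 N, not exceeded).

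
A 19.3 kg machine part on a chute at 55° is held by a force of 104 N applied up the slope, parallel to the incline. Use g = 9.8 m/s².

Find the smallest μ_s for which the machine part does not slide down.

N = m g cos θ = 108.5 N.
Friction must make up the shortfall along the incline: f = m g sin θ − P = 154.9 − 104 = 50.93 N.
At the threshold f = μ_s N, so μ_s,min = 50.93/108.5 = 0.47.

μ_s,min ≈ 0.47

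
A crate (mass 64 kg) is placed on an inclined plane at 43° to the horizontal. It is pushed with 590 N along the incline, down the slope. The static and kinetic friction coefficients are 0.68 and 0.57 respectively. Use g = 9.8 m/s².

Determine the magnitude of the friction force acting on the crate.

Normal force: N = m g cos θ = 64 × 9.8 × cos 43° = 458.7 N.
Parallel to the incline, ΣF = 0 gives f = m g sin θ + P = 427.7 + 590 = 1018 N (up-slope positive).
The static-friction ceiling is μ_s N = 0.68 × 458.7 = 311.9 N.
Since |1018| > 311.9 N, static friction cannot hold it; the crate slides down the incline and kinetic friction applies: f = μ_k N = 0.57 × 458.7 = 261 N.

f ≈ 261 N (up the incline)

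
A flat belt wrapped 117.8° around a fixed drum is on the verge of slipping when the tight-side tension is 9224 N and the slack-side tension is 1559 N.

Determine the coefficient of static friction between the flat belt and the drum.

T₂/T₁ = e^{μβ} → μ = ln(T₂/T₁)/β.
β = 117.8° = 2.056 rad.
μ = ln(9224/1559)/2.056 = ln(5.917)/2.056 = 0.865.

μ ≈ 0.865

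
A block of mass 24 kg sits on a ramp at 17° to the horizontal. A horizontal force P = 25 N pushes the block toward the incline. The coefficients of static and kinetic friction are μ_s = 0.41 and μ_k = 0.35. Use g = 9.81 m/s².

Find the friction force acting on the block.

f ≈ 44.9 N (up the incline)

The horizontal push has a component P sin θ into the surface, so N = m g cos θ + P sin θ = 225.2 + 7.309 = 232.5 N.
Along the incline, the net driving force (taking up-slope positive) is P cos θ − m g sin θ = 23.91 − 68.84 = -44.93 N, so equilibrium requires friction f = 44.93 N (up-slope).
The limit of static friction is μ_s N = 95.31 N.
|f_req| = 44.93 ≤ 95.31 N → the block is in equilibrium; friction equals the required value.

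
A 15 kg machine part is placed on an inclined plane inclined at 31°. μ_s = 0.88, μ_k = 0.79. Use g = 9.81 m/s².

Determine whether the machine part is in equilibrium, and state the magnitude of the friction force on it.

N = m g cos θ = 126 N.
Down-slope weight component: m g sin θ = 75.8 N.
μ_s N = 111 N.
75.8 ≤ 111 N, so it stays put; friction = 75.8 N.

f ≈ 75.8 N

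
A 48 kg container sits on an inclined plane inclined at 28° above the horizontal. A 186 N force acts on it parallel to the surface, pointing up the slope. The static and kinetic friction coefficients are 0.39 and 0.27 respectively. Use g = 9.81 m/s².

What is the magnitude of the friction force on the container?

The normal reaction is N = m g cos θ = 415.8 N.
The friction needed for equilibrium is m g sin θ − P = 221.1 − 186 = 35.06 N, measured positive up-slope.
Maximum static friction available: μ_s N = 0.39 × 415.8 = 162.1 N.
Since |35.06| ≤ 162.1 N, the container remains in static equilibrium and friction takes exactly the required value.

f ≈ 35.1 N (up the incline)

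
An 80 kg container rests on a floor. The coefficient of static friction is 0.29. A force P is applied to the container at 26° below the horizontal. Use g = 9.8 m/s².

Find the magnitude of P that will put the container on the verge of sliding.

N = m g + P sin α (the push presses the container into the floor).
At impending slip, P cos α = μ_s N = μ_s (m g + P sin α).
Solving: P (cos α − μ_s sin α) = μ_s m g → P = 0.29×784/(cos 26° − 0.29 sin 26°) = 227/0.7717 = 295 N.

P ≈ 295 N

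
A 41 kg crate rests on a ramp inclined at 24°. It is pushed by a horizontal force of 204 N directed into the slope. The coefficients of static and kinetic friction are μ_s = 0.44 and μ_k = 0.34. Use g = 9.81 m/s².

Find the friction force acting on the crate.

The horizontal push has a component P sin θ into the surface, so N = m g cos θ + P sin θ = 367.4 + 82.97 = 450.4 N.
Parallel to the incline: P cos θ − m g sin θ = 186.4 − 163.6 = 22.77 N; the friction needed to balance this is 22.77 N acting down the slope.
Maximum static friction: μ_s N = 0.44 × 450.4 = 198.2 N.
|f_req| = 22.77 ≤ 198.2 N → the crate is in equilibrium; friction equals the required value.

f ≈ 22.8 N (down the incline)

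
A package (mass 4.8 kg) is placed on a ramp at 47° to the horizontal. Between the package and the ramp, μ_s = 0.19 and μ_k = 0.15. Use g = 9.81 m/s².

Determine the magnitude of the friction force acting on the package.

Normal force: N = m g cos θ = 4.8 × 9.81 × cos 47° = 32.11 N.
Along the slope the weight component is m g sin θ = 34.44 N; friction must supply exactly this, acting up-slope.
Static friction can supply at most μ_s N = 6.102 N.
|34.44| exceeds 6.102 N, so the package slips down-slope; friction is kinetic, f = μ_k N = 0.15×32.11 = 4.82 N.

f ≈ 4.82 N (up the incline)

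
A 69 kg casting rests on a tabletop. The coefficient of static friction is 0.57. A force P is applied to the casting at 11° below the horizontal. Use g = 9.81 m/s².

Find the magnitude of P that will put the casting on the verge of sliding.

P ≈ 442 N

N = m g + P sin α (the push presses the casting into the tabletop).
At impending slip, P cos α = μ_s N = μ_s (m g + P sin α).
Solving: P (cos α − μ_s sin α) = μ_s m g → P = 0.57×677/(cos 11° − 0.57 sin 11°) = 386/0.8729 = 442 N.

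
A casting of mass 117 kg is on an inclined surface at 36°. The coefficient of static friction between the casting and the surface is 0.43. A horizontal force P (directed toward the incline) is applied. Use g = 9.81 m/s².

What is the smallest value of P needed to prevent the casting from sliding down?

P_min ≈ 259 N

The casting tends to slide down (tan θ > μ_s), so at the point of impending slip friction acts up-slope at its limit: f = μ_s N.
Perpendicular to the incline: N = m g cos θ + P sin θ.
Along the incline: P cos θ + μ_s N = m g sin θ, i.e. P cos θ + μ_s (m g cos θ + P sin θ) = m g sin θ.
Solving, P (cos θ + μ_s sin θ) = m g (sin θ − μ_s cos θ), so P = 1150×0.2399/1.062 = 259 N.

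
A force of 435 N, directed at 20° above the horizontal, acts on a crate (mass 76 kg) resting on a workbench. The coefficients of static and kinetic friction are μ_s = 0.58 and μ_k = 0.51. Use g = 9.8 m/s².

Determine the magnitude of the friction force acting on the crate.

f ≈ 304 N

The vertical component of P reduces the normal force: N = m g − P sin α = 744.8 − 148.8 = 596 N.
The horizontal driving force is P cos α = 408.8 N, so equilibrium needs friction f = 408.8 N.
μ_s N = 0.58 × 596 = 345.7 N.
The required friction exceeds μ_s N, so the crate moves and f = μ_k N = 304 N.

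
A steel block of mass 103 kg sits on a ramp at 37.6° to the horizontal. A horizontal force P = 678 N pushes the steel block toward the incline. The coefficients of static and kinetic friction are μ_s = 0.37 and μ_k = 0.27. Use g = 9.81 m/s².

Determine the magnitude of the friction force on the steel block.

The horizontal push has a component P sin θ into the surface, so N = m g cos θ + P sin θ = 800.6 + 413.7 = 1214 N.
Parallel to the incline: P cos θ − m g sin θ = 537.2 − 616.5 = -79.34 N; the friction needed to balance this is 79.34 N acting up the slope.
Maximum static friction: μ_s N = 0.37 × 1214 = 449.3 N.
Since 79.34 N is within the 449.3 N limit, the steel block stays put and friction is exactly 79.3 N.

f ≈ 79.3 N (up the incline)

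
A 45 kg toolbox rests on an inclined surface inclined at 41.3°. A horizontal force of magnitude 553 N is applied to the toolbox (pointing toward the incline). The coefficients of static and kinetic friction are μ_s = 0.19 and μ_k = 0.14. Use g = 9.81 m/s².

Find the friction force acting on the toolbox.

f ≈ 124 N (down the incline)

The horizontal push has a component P sin θ into the surface, so N = m g cos θ + P sin θ = 331.6 + 365 = 696.6 N.
Parallel to the incline: P cos θ − m g sin θ = 415.4 − 291.4 = 124.1 N; the friction needed to balance this is 124.1 N acting down the slope.
The limit of static friction is μ_s N = 132.4 N.
|f_req| = 124.1 ≤ 132.4 N → the toolbox is in equilibrium; friction equals the required value.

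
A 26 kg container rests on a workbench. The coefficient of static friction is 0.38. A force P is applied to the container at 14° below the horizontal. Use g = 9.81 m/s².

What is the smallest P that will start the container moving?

N = m g + P sin α (the push presses the container into the workbench).
At impending slip, P cos α = μ_s N = μ_s (m g + P sin α).
Solving: P (cos α − μ_s sin α) = μ_s m g → P = 0.38×255/(cos 14° − 0.38 sin 14°) = 96.9/0.8784 = 110 N.

P ≈ 110 N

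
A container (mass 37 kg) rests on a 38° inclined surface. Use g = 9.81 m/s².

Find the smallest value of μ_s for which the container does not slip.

μ_s,min ≈ 0.781

At the slip threshold m g sin θ = μ_s m g cos θ, so μ_s,min = tan θ.
μ_s,min = tan 38° = 0.781.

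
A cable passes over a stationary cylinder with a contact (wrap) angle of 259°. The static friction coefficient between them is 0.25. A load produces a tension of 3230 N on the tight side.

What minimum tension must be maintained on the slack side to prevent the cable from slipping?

Capstan equation at impending slip: T_tight/T_slack = e^{μβ}.
β = 259° = 4.52 rad; e^{μβ} = e^{0.25×4.52} = 3.096.
T_slack = T_tight / e^{μβ} = 3230 / 3.096 = 1040 N.

T_min ≈ 1040 N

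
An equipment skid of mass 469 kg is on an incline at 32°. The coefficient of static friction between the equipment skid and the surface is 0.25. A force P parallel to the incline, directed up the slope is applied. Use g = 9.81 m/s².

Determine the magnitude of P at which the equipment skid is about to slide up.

P ≈ 3410 N

At impending motion up the slope, friction acts down-slope at its limit: f = μ_s N.
P is parallel to the surface, so N = m g cos θ = 3900 N.
Along the incline: P = m g sin θ + μ_s N = 2440 + 0.25×3900 = 3410 N.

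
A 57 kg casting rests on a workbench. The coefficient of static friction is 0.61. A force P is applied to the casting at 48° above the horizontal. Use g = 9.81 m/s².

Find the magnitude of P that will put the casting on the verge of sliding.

N = m g − P sin α (the pull lifts the casting).
At impending slip, P cos α = μ_s N = μ_s (m g − P sin α).
Solving: P (cos α + μ_s sin α) = μ_s m g → P = 0.61×559/(cos 48° + 0.61 sin 48°) = 341/1.122 = 304 N.

P ≈ 304 N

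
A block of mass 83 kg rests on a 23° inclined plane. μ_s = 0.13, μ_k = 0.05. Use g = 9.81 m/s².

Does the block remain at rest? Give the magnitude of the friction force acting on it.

N = m g cos θ = 750 N.
Down-slope weight component: m g sin θ = 318 N.
μ_s N = 97.4 N.
318 > 97.4 N, so it slides; kinetic friction f = μ_k N = 0.05×750 = 37.5 N.

f ≈ 37.5 N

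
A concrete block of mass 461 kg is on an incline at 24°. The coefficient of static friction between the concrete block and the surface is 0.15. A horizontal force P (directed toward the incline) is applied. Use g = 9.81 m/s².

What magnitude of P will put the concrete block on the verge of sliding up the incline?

P ≈ 2880 N

At impending motion up the slope, friction acts down-slope at its limit: f = μ_s N.
Perpendicular to the incline: N = m g cos θ + P sin θ.
Along the incline: P cos θ = m g sin θ + μ_s N = m g sin θ + μ_s (m g cos θ + P sin θ).
Solving, P (cos θ − μ_s sin θ) = m g (sin θ + μ_s cos θ), so P = 461×9.81×(sin 24° + 0.15 cos 24°)/(cos 24° − 0.15 sin 24°) = 4520×0.5438/0.8525 = 2880 N.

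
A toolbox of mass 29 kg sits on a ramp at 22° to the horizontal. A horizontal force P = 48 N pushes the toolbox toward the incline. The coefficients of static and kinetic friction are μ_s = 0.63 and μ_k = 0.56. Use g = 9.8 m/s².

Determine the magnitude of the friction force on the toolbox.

f ≈ 62 N (up the incline)

The horizontal push has a component P sin θ into the surface, so N = m g cos θ + P sin θ = 263.5 + 17.98 = 281.5 N.
Parallel to the incline: P cos θ − m g sin θ = 44.5 − 106.5 = -61.96 N; the friction needed to balance this is 61.96 N acting up the slope.
The limit of static friction is μ_s N = 177.3 N.
Since 61.96 N is within the 177.3 N limit, the toolbox stays put and friction is exactly 62 N.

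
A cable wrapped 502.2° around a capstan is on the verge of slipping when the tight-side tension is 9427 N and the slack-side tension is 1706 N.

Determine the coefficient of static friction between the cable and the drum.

T₂/T₁ = e^{μβ} → μ = ln(T₂/T₁)/β.
β = 502.2° = 8.765 rad.
μ = ln(9427/1706)/8.765 = ln(5.526)/8.765 = 0.195.

μ ≈ 0.195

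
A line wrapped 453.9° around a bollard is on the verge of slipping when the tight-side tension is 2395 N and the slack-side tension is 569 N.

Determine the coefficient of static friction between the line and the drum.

T₂/T₁ = e^{μβ} → μ = ln(T₂/T₁)/β.
β = 453.9° = 7.922 rad.
μ = ln(2395/569)/7.922 = ln(4.209)/7.922 = 0.181.

μ ≈ 0.181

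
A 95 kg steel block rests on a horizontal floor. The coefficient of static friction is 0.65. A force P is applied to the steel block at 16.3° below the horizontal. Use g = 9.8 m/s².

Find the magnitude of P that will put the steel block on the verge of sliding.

P ≈ 778 N

N = m g + P sin α (the push presses the steel block into the horizontal floor).
At impending slip, P cos α = μ_s N = μ_s (m g + P sin α).
Solving: P (cos α − μ_s sin α) = μ_s m g → P = 0.65×931/(cos 16.3° − 0.65 sin 16.3°) = 605/0.7774 = 778 N.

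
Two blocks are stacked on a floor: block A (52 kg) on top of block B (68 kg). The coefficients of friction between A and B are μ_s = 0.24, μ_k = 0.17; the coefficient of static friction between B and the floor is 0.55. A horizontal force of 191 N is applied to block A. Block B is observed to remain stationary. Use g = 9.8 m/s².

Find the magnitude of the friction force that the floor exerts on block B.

f ≈ 86.6 N

Normal force at the A–B interface: N₁ = m_A g = 509.6 N.
Maximum static friction on A from B: μ_s N₁ = 0.24×509.6 = 122.3 N.
Since P = 191 N > 122.3 N, A slides on B; the A–B friction is kinetic: f₁ = μ_k N₁ = 0.17×509.6 = 86.6 N.
B experiences an equal 86.6 N forward from A (third law). B is in equilibrium, so the floor supplies f₂ = 86.6 N of static friction (limit μ_s(m_A+m_B)g = 646.8 N, not exceeded).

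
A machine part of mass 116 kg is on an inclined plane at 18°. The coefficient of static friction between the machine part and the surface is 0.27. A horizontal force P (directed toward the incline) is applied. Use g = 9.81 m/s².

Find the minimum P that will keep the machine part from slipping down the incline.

P_min ≈ 57.5 N

The machine part tends to slide down (tan θ > μ_s), so at the point of impending slip friction acts up-slope at its limit: f = μ_s N.
Perpendicular to the incline: N = m g cos θ + P sin θ.
Along the incline: P cos θ + μ_s N = m g sin θ, i.e. P cos θ + μ_s (m g cos θ + P sin θ) = m g sin θ.
Solving, P (cos θ + μ_s sin θ) = m g (sin θ − μ_s cos θ), so P = 1140×0.05223/1.034 = 57.5 N.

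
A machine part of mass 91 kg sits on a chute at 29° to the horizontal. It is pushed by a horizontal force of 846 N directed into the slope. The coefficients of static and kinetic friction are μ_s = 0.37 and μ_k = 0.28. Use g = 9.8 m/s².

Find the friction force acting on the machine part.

f ≈ 308 N (down the incline)

Normal direction: N = m g cos θ + P sin θ = 1190 N.
Along the incline, the net driving force (taking up-slope positive) is P cos θ − m g sin θ = 739.9 − 432.4 = 307.6 N, so equilibrium requires friction f = -307.6 N (down-slope).
Maximum static friction: μ_s N = 0.37 × 1190 = 440.3 N.
|f_req| = 307.6 ≤ 440.3 N → the machine part is in equilibrium; friction equals the required value.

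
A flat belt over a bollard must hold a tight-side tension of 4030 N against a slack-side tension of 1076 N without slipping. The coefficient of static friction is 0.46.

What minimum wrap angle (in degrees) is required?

T₂/T₁ = e^{μβ} → β = ln(T₂/T₁)/μ.
β = ln(4030/1076)/0.46 = 1.321/0.46 = 2.871 rad.
In degrees: β = 2.871 × 180/π = 164°.

β_min ≈ 164°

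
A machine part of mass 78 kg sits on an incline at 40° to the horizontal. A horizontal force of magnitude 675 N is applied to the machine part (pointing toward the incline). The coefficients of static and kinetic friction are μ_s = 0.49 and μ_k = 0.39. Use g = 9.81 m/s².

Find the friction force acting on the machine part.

f ≈ 25.2 N (down the incline)

Resolve perpendicular to the incline: N = m g cos θ + P sin θ = 78×9.81×cos 40° + 675×sin 40° = 1020 N.
Along the incline, the net driving force (taking up-slope positive) is P cos θ − m g sin θ = 517.1 − 491.8 = 25.23 N, so equilibrium requires friction f = -25.23 N (down-slope).
The limit of static friction is μ_s N = 499.8 N.
|f_req| = 25.23 ≤ 499.8 N → the machine part is in equilibrium; friction equals the required value.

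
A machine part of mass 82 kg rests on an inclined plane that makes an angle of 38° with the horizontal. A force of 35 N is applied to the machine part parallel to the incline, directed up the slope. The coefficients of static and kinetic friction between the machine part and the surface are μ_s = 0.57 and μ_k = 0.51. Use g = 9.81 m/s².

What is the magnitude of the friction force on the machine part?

f ≈ 323 N (up the incline)

Normal force: N = m g cos θ = 82 × 9.81 × cos 38° = 633.9 N.
The friction needed for equilibrium is m g sin θ − P = 495.3 − 35 = 460.3 N, measured positive up-slope.
Maximum static friction available: μ_s N = 0.57 × 633.9 = 361.3 N.
Since |460.3| > 361.3 N, static friction cannot hold it; the machine part slides down the incline and kinetic friction applies: f = μ_k N = 0.51 × 633.9 = 323 N.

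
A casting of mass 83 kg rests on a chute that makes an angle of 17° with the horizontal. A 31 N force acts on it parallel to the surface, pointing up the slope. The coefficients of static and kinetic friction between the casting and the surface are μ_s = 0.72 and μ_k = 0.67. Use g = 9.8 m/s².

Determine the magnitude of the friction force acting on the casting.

f ≈ 207 N (up the incline)

Perpendicular to the surface, N = m g cos θ = 83·9.8·cos 17° = 777.9 N.
For equilibrium along the incline the friction force must supply f = m g sin θ − P = 237.8 − 31 = 206.8 N (positive meaning up-slope).
The static-friction ceiling is μ_s N = 0.72 × 777.9 = 560.1 N.
Since |206.8| ≤ 560.1 N, the casting remains in static equilibrium and friction takes exactly the required value.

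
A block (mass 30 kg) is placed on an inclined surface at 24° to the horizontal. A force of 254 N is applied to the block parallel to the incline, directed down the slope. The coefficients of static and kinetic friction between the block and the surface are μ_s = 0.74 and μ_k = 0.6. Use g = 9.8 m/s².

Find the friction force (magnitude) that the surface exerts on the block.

Normal force: N = m g cos θ = 30 × 9.8 × cos 24° = 268.6 N.
Parallel to the incline, ΣF = 0 gives f = m g sin θ + P = 119.6 + 254 = 373.6 N (up-slope positive).
The static-friction ceiling is μ_s N = 0.74 × 268.6 = 198.8 N.
Since |373.6| > 198.8 N, static friction cannot hold it; the block slides down the incline and kinetic friction applies: f = μ_k N = 0.6 × 268.6 = 161 N.

f ≈ 161 N (up the incline)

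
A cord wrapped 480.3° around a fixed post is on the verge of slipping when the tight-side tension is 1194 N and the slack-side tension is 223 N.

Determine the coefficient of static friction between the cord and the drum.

T₂/T₁ = e^{μβ} → μ = ln(T₂/T₁)/β.
β = 480.3° = 8.383 rad.
μ = ln(1194/223)/8.383 = ln(5.354)/8.383 = 0.2.

μ ≈ 0.2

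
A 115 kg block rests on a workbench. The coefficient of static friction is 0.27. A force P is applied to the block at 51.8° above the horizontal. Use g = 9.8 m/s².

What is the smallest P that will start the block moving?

N = m g − P sin α (the pull lifts the block).
At impending slip, P cos α = μ_s N = μ_s (m g − P sin α).
Solving: P (cos α + μ_s sin α) = μ_s m g → P = 0.27×1130/(cos 51.8° + 0.27 sin 51.8°) = 304/0.8306 = 366 N.

P ≈ 366 N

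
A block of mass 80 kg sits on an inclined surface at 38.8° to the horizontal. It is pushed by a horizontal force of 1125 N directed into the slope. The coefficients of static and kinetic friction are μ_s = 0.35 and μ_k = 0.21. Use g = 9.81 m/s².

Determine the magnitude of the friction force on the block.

f ≈ 385 N (down the incline)

Normal direction: N = m g cos θ + P sin θ = 1317 N.
Along the incline, the net driving force (taking up-slope positive) is P cos θ − m g sin θ = 876.8 − 491.8 = 385 N, so equilibrium requires friction f = -385 N (down-slope).
The limit of static friction is μ_s N = 460.8 N.
|f_req| = 385 ≤ 460.8 N → the block is in equilibrium; friction equals the required value.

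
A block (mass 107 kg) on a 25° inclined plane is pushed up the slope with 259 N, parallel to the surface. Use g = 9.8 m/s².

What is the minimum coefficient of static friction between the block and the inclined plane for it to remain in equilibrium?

μ_s,min ≈ 0.194

N = m g cos θ = 950.4 N.
Friction must make up the shortfall along the incline: f = m g sin θ − P = 443.2 − 259 = 184.2 N.
At the threshold f = μ_s N, so μ_s,min = 184.2/950.4 = 0.194.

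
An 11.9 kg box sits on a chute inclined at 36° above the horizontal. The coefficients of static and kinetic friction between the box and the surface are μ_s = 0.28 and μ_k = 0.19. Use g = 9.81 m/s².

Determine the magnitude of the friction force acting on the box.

The normal reaction is N = m g cos θ = 94.44 N.
For equilibrium along the incline, friction must balance the weight component: f = m g sin θ = 68.62 N up the slope.
Maximum static friction available: μ_s N = 0.28 × 94.44 = 26.44 N.
Since |68.62| > 26.44 N, static friction cannot hold it; the box slides down the incline and kinetic friction applies: f = μ_k N = 0.19 × 94.44 = 17.9 N.

f ≈ 17.9 N (up the incline)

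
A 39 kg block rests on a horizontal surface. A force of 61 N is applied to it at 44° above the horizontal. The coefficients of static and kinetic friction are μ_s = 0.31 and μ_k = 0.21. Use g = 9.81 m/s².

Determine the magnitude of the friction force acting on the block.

Vertical equilibrium gives N = m g − P sin α = 340.2 N.
For equilibrium, f = P cos α = 61×cos 44° = 43.88 N.
μ_s N = 0.31 × 340.2 = 105.5 N.
43.88 ≤ 105.5 N → static; friction equals the required 43.9 N.

f ≈ 43.9 N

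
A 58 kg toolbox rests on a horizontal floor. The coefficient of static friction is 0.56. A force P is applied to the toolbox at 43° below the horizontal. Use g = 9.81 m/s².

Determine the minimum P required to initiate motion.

P ≈ 912 N

N = m g + P sin α (the push presses the toolbox into the horizontal floor).
At impending slip, P cos α = μ_s N = μ_s (m g + P sin α).
Solving: P (cos α − μ_s sin α) = μ_s m g → P = 0.56×569/(cos 43° − 0.56 sin 43°) = 319/0.3494 = 912 N.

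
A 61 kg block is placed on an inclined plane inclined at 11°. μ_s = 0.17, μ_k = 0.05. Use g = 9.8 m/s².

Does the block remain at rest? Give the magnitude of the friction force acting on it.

N = m g cos θ = 587 N.
Down-slope weight component: m g sin θ = 114 N.
μ_s N = 99.8 N.
114 > 99.8 N, so it slides; kinetic friction f = μ_k N = 0.05×587 = 29.3 N.

f ≈ 29.3 N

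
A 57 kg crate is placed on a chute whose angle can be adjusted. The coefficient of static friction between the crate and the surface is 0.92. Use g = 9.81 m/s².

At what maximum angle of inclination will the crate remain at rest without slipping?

At the slip threshold, m g sin θ = μ_s · m g cos θ, so tan θ = μ_s.
θ_max = arctan(0.92) = 42.6°.

θ_max ≈ 42.6°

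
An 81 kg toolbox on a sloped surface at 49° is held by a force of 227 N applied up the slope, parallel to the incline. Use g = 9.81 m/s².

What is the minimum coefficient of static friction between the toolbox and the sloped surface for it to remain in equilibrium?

μ_s,min ≈ 0.715

N = m g cos θ = 521.3 N.
Friction must make up the shortfall along the incline: f = m g sin θ − P = 599.7 − 227 = 372.7 N.
At the threshold f = μ_s N, so μ_s,min = 372.7/521.3 = 0.715.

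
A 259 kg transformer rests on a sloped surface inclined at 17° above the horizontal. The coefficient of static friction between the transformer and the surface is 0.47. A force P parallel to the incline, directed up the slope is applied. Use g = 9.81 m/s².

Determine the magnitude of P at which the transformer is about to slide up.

At impending motion up the slope, friction acts down-slope at its limit: f = μ_s N.
P is parallel to the surface, so N = m g cos θ = 2430 N.
Along the incline: P = m g sin θ + μ_s N = 743 + 0.47×2430 = 1880 N.

P ≈ 1880 N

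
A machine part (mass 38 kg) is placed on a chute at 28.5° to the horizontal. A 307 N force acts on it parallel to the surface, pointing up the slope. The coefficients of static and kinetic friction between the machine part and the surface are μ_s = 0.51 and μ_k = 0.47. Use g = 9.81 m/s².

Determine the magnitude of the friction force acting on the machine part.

f ≈ 129 N (down the incline)

Normal force: N = m g cos θ = 38 × 9.81 × cos 28.5° = 327.6 N.
Parallel to the incline, ΣF = 0 gives f = m g sin θ − P = 177.9 − 307 = -129.1 N (up-slope positive).
The static-friction ceiling is μ_s N = 0.51 × 327.6 = 167.1 N.
Since |-129.1| ≤ 167.1 N, static friction is sufficient; f equals the required value, not μ_s N.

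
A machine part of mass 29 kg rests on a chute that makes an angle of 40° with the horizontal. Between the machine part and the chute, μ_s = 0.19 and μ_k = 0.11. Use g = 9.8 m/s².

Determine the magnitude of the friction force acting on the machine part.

The normal reaction is N = m g cos θ = 217.7 N.
For equilibrium along the incline, friction must balance the weight component: f = m g sin θ = 182.7 N up the slope.
Maximum static friction available: μ_s N = 0.19 × 217.7 = 41.36 N.
|182.7| exceeds 41.36 N, so the machine part slips down-slope; friction is kinetic, f = μ_k N = 0.11×217.7 = 23.9 N.

f ≈ 23.9 N (up the incline)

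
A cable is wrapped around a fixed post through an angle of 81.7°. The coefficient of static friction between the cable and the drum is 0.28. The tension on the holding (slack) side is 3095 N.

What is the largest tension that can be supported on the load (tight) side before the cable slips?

T_max ≈ 4610 N

At impending slip the capstan equation gives T₂/T₁ = e^{μβ} with β in radians.
β = 81.7° × π/180 = 1.426 rad.
e^{μβ} = e^{0.28×1.426} = 1.491.
T₂ = T₁ · e^{μβ} = 3095 × 1.491 = 4610 N.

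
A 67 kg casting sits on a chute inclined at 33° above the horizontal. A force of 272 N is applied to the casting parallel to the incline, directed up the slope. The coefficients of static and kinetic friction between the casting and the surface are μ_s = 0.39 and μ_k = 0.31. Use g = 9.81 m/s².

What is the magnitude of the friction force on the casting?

f ≈ 86 N (up the incline)

The normal reaction is N = m g cos θ = 551.2 N.
The friction needed for equilibrium is m g sin θ − P = 358 − 272 = 85.97 N, measured positive up-slope.
The static-friction ceiling is μ_s N = 0.39 × 551.2 = 215 N.
Since |85.97| ≤ 215 N, no slip — friction simply equals what equilibrium demands.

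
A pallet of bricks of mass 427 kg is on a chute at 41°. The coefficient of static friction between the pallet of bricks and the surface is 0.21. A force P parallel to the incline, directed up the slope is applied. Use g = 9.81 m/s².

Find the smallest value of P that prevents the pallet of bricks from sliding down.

The pallet of bricks tends to slide down (tan θ > μ_s), so at the point of impending slip friction acts up-slope at its limit: f = μ_s N.
P is parallel to the surface, so N = m g cos θ = 3160 N.
Along the incline: P + μ_s N = m g sin θ, so P = 2750 − 0.21×3160 = 2080 N.

P_min ≈ 2080 N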